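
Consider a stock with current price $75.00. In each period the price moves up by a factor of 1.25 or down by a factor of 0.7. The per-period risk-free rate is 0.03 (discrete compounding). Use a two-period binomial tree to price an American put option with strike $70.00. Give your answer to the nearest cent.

Risk-neutral probability p = (1 + 0.03 − 0.7)/(1.25 − 0.7) = 0.3300/0.5500 = 0.6000
Terminal stock prices: S_uu = 117.2, S_ud = 65.62, S_dd = 36.75
Terminal payoffs (K − S): max(-47.19, 0) = 0, max(4.375, 0) = 4.375, max(33.25, 0) = 33.25
Node u (S = 93.75): continuation = 1/1.03·[0.6000·0.0000 + 0.4000·4.3750] = 1.6990; exercise value = 0.0000 ≤ continuation, so V_u = 1.6990
Node d (S = 52.5): continuation = 1/1.03·[0.6000·4.3750 + 0.4000·33.2500] = 15.4612; exercise value = 17.5000 > continuation, so V_d = 17.5000 (exercise)
Node 0 (S = 75): continuation = 1/1.03·[0.6000·1.6990 + 0.4000·17.5000] = 7.7858; exercise value = 0.0000 ≤ continuation, so V_0 = 7.7858

$7.79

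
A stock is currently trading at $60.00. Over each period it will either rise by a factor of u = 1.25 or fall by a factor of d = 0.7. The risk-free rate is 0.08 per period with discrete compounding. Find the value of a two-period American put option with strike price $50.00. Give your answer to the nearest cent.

Risk-neutral probability p = (1 + 0.08 − 0.7)/(1.25 − 0.7) = 0.3800/0.5500 = 0.6909
Terminal stock prices: S_uu = 93.75, S_ud = 52.5, S_dd = 29.4
Terminal payoffs (K − S): max(-43.75, 0) = 0, max(-2.5, 0) = 0, max(20.6, 0) = 20.6
Node u (S = 75): continuation = 1/1.08·[0.6909·0.0000 + 0.3091·0.0000] = 0.0000; exercise value = 0.0000 ≤ continuation, so V_u = 0.0000
Node d (S = 42): continuation = 1/1.08·[0.6909·0.0000 + 0.3091·20.6000] = 5.8956; exercise value = 8.0000 > continuation, so V_d = 8.0000 (exercise)
Node 0 (S = 60): continuation = 1/1.08·[0.6909·0.0000 + 0.3091·8.0000] = 2.2896; exercise value = 0.0000 ≤ continuation, so V_0 = 2.2896

$2.29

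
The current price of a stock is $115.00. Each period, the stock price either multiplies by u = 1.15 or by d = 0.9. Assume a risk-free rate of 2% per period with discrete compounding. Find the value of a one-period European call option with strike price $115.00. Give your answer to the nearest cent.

Risk-neutral probability p = (1 + 0.02 − 0.9)/(1.15 − 0.9) = 0.1200/0.2500 = 0.4800
Terminal stock prices: S_u = 132.2, S_d = 103.5
Terminal payoffs (S − K): max(17.25, 0) = 17.25, max(-11.5, 0) = 0
Node 0 (S = 115): V_0 = 1/1.02·[0.4800·17.2500 + 0.5200·0.0000] = 8.1176

$8.12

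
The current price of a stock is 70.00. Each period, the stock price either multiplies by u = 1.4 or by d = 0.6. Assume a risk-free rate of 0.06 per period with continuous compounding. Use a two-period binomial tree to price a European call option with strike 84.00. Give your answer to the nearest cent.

15.73

Risk-neutral probability p = (e^0.06 − 0.6)/(1.4 − 0.6) = 0.4618/0.8000 = 0.5773
Terminal stock prices: S_uu = 137.2, S_ud = 58.8, S_dd = 25.2
Terminal payoffs (S − K): max(53.2, 0) = 53.2, max(-25.2, 0) = 0, max(-58.8, 0) = 0
Node u (S = 98): V_u = e^(−0.06)·[0.5773·53.2000 + 0.4227·0.0000] = 28.9236
Node d (S = 42): V_d = e^(−0.06)·[0.5773·0.0000 + 0.4227·0.0000] = 0.0000
Node 0 (S = 70): V_0 = e^(−0.06)·[0.5773·28.9236 + 0.4227·0.0000] = 15.7251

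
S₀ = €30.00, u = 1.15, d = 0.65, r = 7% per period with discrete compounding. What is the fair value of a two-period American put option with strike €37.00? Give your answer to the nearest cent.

Risk-neutral probability p = (1 + 0.07 − 0.65)/(1.15 − 0.65) = 0.4200/0.5000 = 0.8400
Terminal stock prices: S_uu = 39.67, S_ud = 22.43, S_dd = 12.68
Terminal payoffs (K − S): max(-2.675, 0) = 0, max(14.57, 0) = 14.57, max(24.32, 0) = 24.32
Node u (S = 34.5): continuation = 1/1.07·[0.8400·0.0000 + 0.1600·14.5750] = 2.1794; exercise value = 2.5000 > continuation, so V_u = 2.5000 (exercise)
Node d (S = 19.5): continuation = 1/1.07·[0.8400·14.5750 + 0.1600·24.3250] = 15.0794; exercise value = 17.5000 > continuation, so V_d = 17.5000 (exercise)
Node 0 (S = 30): continuation = 1/1.07·[0.8400·2.5000 + 0.1600·17.5000] = 4.5794; exercise value = 7.0000 > continuation, so V_0 = 7.0000 (exercise)

€7.00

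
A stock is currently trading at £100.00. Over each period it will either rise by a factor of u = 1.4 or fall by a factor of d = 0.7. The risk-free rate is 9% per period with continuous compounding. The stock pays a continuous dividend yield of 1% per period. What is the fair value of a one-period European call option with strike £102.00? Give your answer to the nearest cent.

£19.02

Per-period risk-free factor R = e^0.09 = 1.0942; dividend-adjusted growth = e^(0.09−0.01) = 1.0833.
Risk-neutral probability p = (1.0833 − 0.7)/(1.4 − 0.7) = 0.3833/0.7000 = 0.5476
Terminal stock prices: S_u = 140, S_d = 70
Terminal payoffs (S − K): max(38, 0) = 38, max(-32, 0) = 0
Node 0 (S = 100): V_0 = e^(−0.09)·[0.5476·38.0000 + 0.4524·0.0000] = 19.0162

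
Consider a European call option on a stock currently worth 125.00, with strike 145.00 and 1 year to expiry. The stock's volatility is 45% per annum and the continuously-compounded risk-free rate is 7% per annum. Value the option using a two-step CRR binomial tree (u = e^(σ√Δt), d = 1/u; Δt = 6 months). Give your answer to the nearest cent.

CRR parameters: u = e^(σ√Δt) = e^(0.45·√0.5) = 1.3746, d = 1/u = 0.7275
Per-period rate: rΔt = 0.07·0.5 = 0.035, so R = e^0.035 = 1.0356
Risk-neutral probability p = (e^0.035 − 0.7275)/(1.3746 − 0.7275) = 0.3082/0.6472 = 0.4762
Terminal stock prices: S_uu = 236.2, S_ud = 125, S_dd = 66.15
Terminal payoffs (S − K): max(91.21, 0) = 91.21, max(-20, 0) = 0, max(-78.85, 0) = 0
Node u (S = 171.8): V_u = e^(−0.035)·[0.4762·91.2073 + 0.5238·0.0000] = 41.9349
Node d (S = 90.93): V_d = e^(−0.035)·[0.4762·0.0000 + 0.5238·0.0000] = 0.0000
Node 0 (S = 125): V_0 = e^(−0.035)·[0.4762·41.9349 + 0.5238·0.0000] = 19.2806

19.28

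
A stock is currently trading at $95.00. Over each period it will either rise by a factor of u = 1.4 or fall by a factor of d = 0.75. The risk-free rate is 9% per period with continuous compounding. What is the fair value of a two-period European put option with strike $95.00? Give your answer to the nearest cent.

$7.69

Risk-neutral probability p = (e^0.09 − 0.75)/(1.4 − 0.75) = 0.3442/0.6500 = 0.5295
Terminal stock prices: S_uu = 186.2, S_ud = 99.75, S_dd = 53.44
Terminal payoffs (K − S): max(-91.2, 0) = 0, max(-4.75, 0) = 0, max(41.56, 0) = 41.56
Node u (S = 133): V_u = e^(−0.09)·[0.5295·0.0000 + 0.4705·0.0000] = 0.0000
Node d (S = 71.25): V_d = e^(−0.09)·[0.5295·0.0000 + 0.4705·41.5625] = 17.8721
Node 0 (S = 95): V_0 = e^(−0.09)·[0.5295·0.0000 + 0.4705·17.8721] = 7.6851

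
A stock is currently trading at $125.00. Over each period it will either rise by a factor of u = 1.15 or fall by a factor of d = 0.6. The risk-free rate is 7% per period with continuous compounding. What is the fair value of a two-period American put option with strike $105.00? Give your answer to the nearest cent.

Risk-neutral probability p = (e^0.07 − 0.6)/(1.15 − 0.6) = 0.4725/0.5500 = 0.8591
Terminal stock prices: S_uu = 165.3, S_ud = 86.25, S_dd = 45
Terminal payoffs (K − S): max(-60.31, 0) = 0, max(18.75, 0) = 18.75, max(60, 0) = 60
Node u (S = 143.8): continuation = e^(−0.07)·[0.8591·0.0000 + 0.1409·18.7500] = 2.4632; exercise value = 0.0000 ≤ continuation, so V_u = 2.4632
Node d (S = 75): continuation = e^(−0.07)·[0.8591·18.7500 + 0.1409·60.0000] = 22.9014; exercise value = 30.0000 > continuation, so V_d = 30.0000 (exercise)
Node 0 (S = 125): continuation = e^(−0.07)·[0.8591·2.4632 + 0.1409·30.0000] = 5.9141; exercise value = 0.0000 ≤ continuation, so V_0 = 5.9141

$5.91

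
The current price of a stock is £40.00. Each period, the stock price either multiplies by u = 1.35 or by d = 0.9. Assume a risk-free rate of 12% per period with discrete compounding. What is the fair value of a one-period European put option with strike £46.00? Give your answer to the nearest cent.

£4.56

Risk-neutral probability p = (1 + 0.12 − 0.9)/(1.35 − 0.9) = 0.2200/0.4500 = 0.4889
Terminal stock prices: S_u = 54, S_d = 36
Terminal payoffs (K − S): max(-8, 0) = 0, max(10, 0) = 10
Node 0 (S = 40): V_0 = 1/1.12·[0.4889·0.0000 + 0.5111·10.0000] = 4.5635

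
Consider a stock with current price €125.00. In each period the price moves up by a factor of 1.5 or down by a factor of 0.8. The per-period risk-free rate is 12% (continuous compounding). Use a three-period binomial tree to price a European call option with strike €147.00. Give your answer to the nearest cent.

€38.65

Risk-neutral probability p = (e^0.12 − 0.8)/(1.5 − 0.8) = 0.3275/0.7000 = 0.4679
Terminal stock prices: S_uuu = 421.9, S_uud = 225, S_udd = 120, S_ddd = 64
Terminal payoffs (S − K): max(274.9, 0) = 274.9, max(78, 0) = 78, max(-27, 0) = 0, max(-83, 0) = 0
Node uu (S = 281.2): V_uu = e^(−0.12)·[0.4679·274.8750 + 0.5321·78.0000] = 150.8727
Node ud (S = 150): V_ud = e^(−0.12)·[0.4679·78.0000 + 0.5321·0.0000] = 32.3659
Node dd (S = 80): V_dd = e^(−0.12)·[0.4679·0.0000 + 0.5321·0.0000] = 0.0000
Node u (S = 187.5): V_u = e^(−0.12)·[0.4679·150.8727 + 0.5321·32.3659] = 77.8802
Node d (S = 100): V_d = e^(−0.12)·[0.4679·32.3659 + 0.5321·0.0000] = 13.4302
Node 0 (S = 125): V_0 = e^(−0.12)·[0.4679·77.8802 + 0.5321·13.4302] = 38.6549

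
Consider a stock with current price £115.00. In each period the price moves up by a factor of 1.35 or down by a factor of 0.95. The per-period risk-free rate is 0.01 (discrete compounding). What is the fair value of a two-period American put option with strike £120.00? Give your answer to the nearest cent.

£11.48

Risk-neutral probability p = (1 + 0.01 − 0.95)/(1.35 − 0.95) = 0.0600/0.4000 = 0.1500
Terminal stock prices: S_uu = 209.6, S_ud = 147.5, S_dd = 103.8
Terminal payoffs (K − S): max(-89.59, 0) = 0, max(-27.49, 0) = 0, max(16.21, 0) = 16.21
Node u (S = 155.2): continuation = 1/1.01·[0.1500·0.0000 + 0.8500·0.0000] = 0.0000; exercise value = 0.0000 ≤ continuation, so V_u = 0.0000
Node d (S = 109.2): continuation = 1/1.01·[0.1500·0.0000 + 0.8500·16.2125] = 13.6442; exercise value = 10.7500 ≤ continuation, so V_d = 13.6442
Node 0 (S = 115): continuation = 1/1.01·[0.1500·0.0000 + 0.8500·13.6442] = 11.4827; exercise value = 5.0000 ≤ continuation, so V_0 = 11.4827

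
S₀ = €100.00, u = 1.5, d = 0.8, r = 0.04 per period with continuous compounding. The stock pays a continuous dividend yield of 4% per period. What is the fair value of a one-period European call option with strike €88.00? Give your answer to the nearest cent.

Per-period risk-free factor R = e^0.04 = 1.0408; dividend-adjusted growth = e^(0.04−0.04) = 1.0000.
Risk-neutral probability p = (1.0000 − 0.8)/(1.5 − 0.8) = 0.2000/0.7000 = 0.2857
Terminal stock prices: S_u = 150, S_d = 80
Terminal payoffs (S − K): max(62, 0) = 62, max(-8, 0) = 0
Node 0 (S = 100): V_0 = e^(−0.04)·[0.2857·62.0000 + 0.7143·0.0000] = 17.0197

€17.02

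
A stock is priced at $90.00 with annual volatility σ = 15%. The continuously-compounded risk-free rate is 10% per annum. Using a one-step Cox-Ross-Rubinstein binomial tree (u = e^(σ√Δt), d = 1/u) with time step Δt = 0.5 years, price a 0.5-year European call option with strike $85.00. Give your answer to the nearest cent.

$10.25

CRR parameters: u = e^(σ√Δt) = e^(0.15·√0.5) = 1.1119, d = 1/u = 0.8994
Per-period rate: rΔt = 0.1·0.5 = 0.05, so R = e^0.05 = 1.0513
Risk-neutral probability p = (e^0.05 − 0.8994)/(1.1119 − 0.8994) = 0.1519/0.2125 = 0.7148
Terminal stock prices: S_u = 100.1, S_d = 80.94
Terminal payoffs (S − K): max(15.07, 0) = 15.07, max(-4.057, 0) = 0
Node 0 (S = 90): V_0 = e^(−0.05)·[0.7148·15.0706 + 0.2852·0.0000] = 10.2464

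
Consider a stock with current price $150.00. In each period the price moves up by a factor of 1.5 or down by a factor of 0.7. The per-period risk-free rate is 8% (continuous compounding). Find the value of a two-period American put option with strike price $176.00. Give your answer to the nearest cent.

Risk-neutral probability p = (e^0.08 − 0.7)/(1.5 − 0.7) = 0.3833/0.8000 = 0.4791
Terminal stock prices: S_uu = 337.5, S_ud = 157.5, S_dd = 73.5
Terminal payoffs (K − S): max(-161.5, 0) = 0, max(18.5, 0) = 18.5, max(102.5, 0) = 102.5
Node u (S = 225): continuation = e^(−0.08)·[0.4791·0.0000 + 0.5209·18.5000] = 8.8956; exercise value = 0.0000 ≤ continuation, so V_u = 8.8956
Node d (S = 105): continuation = e^(−0.08)·[0.4791·18.5000 + 0.5209·102.5000] = 57.4685; exercise value = 71.0000 > continuation, so V_d = 71.0000 (exercise)
Node 0 (S = 150): continuation = e^(−0.08)·[0.4791·8.8956 + 0.5209·71.0000] = 38.0741; exercise value = 26.0000 ≤ continuation, so V_0 = 38.0741

$38.07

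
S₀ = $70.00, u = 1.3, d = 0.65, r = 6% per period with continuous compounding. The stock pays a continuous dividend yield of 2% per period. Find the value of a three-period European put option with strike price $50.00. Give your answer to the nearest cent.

Per-period risk-free factor R = e^0.06 = 1.0618; dividend-adjusted growth = e^(0.06−0.02) = 1.0408.
Risk-neutral probability p = (1.0408 − 0.65)/(1.3 − 0.65) = 0.3908/0.6500 = 0.6012
Terminal stock prices: S_uuu = 153.8, S_uud = 76.9, S_udd = 38.45, S_ddd = 19.22
Terminal payoffs (K − S): max(-103.8, 0) = 0, max(-26.9, 0) = 0, max(11.55, 0) = 11.55, max(30.78, 0) = 30.78
Node uu (S = 118.3): V_uu = e^(−0.06)·[0.6012·0.0000 + 0.3988·0.0000] = 0.0000
Node ud (S = 59.15): V_ud = e^(−0.06)·[0.6012·0.0000 + 0.3988·11.5525] = 4.3383
Node dd (S = 29.58): V_dd = e^(−0.06)·[0.6012·11.5525 + 0.3988·30.7763] = 18.0989
Node u (S = 91): V_u = e^(−0.06)·[0.6012·0.0000 + 0.3988·4.3383] = 1.6292
Node d (S = 45.5): V_d = e^(−0.06)·[0.6012·4.3383 + 0.3988·18.0989] = 9.2532
Node 0 (S = 70): V_0 = e^(−0.06)·[0.6012·1.6292 + 0.3988·9.2532] = 4.3974

$4.40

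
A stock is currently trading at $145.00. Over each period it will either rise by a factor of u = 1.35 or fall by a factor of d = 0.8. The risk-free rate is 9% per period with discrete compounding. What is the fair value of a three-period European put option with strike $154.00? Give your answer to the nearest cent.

$14.35

Risk-neutral probability p = (1 + 0.09 − 0.8)/(1.35 − 0.8) = 0.2900/0.5500 = 0.5273
Terminal stock prices: S_uuu = 356.8, S_uud = 211.4, S_udd = 125.3, S_ddd = 74.24
Terminal payoffs (K − S): max(-202.8, 0) = 0, max(-57.41, 0) = 0, max(28.72, 0) = 28.72, max(79.76, 0) = 79.76
Node uu (S = 264.3): V_uu = 1/1.09·[0.5273·0.0000 + 0.4727·0.0000] = 0.0000
Node ud (S = 156.6): V_ud = 1/1.09·[0.5273·0.0000 + 0.4727·28.7200] = 12.4557
Node dd (S = 92.8): V_dd = 1/1.09·[0.5273·28.7200 + 0.4727·79.7600] = 48.4844
Node u (S = 195.8): V_u = 1/1.09·[0.5273·0.0000 + 0.4727·12.4557] = 5.4020
Node d (S = 116): V_d = 1/1.09·[0.5273·12.4557 + 0.4727·48.4844] = 27.0527
Node 0 (S = 145): V_0 = 1/1.09·[0.5273·5.4020 + 0.4727·27.0527] = 14.3458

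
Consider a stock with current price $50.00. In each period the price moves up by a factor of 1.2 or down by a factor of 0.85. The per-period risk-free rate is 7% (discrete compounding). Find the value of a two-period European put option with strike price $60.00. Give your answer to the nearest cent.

Risk-neutral probability p = (1 + 0.07 − 0.85)/(1.2 − 0.85) = 0.2200/0.3500 = 0.6286
Terminal stock prices: S_uu = 72, S_ud = 51, S_dd = 36.12
Terminal payoffs (K − S): max(-12, 0) = 0, max(9, 0) = 9, max(23.88, 0) = 23.88
Node u (S = 60): V_u = 1/1.07·[0.6286·0.0000 + 0.3714·9.0000] = 3.1242
Node d (S = 42.5): V_d = 1/1.07·[0.6286·9.0000 + 0.3714·23.8750] = 13.5748
Node 0 (S = 50): V_0 = 1/1.07·[0.6286·3.1242 + 0.3714·13.5748] = 6.5475

$6.55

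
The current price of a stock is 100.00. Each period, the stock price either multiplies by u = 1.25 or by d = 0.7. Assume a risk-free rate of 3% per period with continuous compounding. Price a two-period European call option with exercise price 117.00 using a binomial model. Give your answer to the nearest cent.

Risk-neutral probability p = (e^0.03 − 0.7)/(1.25 − 0.7) = 0.3305/0.5500 = 0.6008
Terminal stock prices: S_uu = 156.2, S_ud = 87.5, S_dd = 49
Terminal payoffs (S − K): max(39.25, 0) = 39.25, max(-29.5, 0) = 0, max(-68, 0) = 0
Node u (S = 125): V_u = e^(−0.03)·[0.6008·39.2500 + 0.3992·0.0000] = 22.8855
Node d (S = 70): V_d = e^(−0.03)·[0.6008·0.0000 + 0.3992·0.0000] = 0.0000
Node 0 (S = 100): V_0 = e^(−0.03)·[0.6008·22.8855 + 0.3992·0.0000] = 13.3438

13.34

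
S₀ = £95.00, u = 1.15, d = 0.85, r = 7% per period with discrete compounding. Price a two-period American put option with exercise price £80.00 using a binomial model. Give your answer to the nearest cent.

Risk-neutral probability p = (1 + 0.07 − 0.85)/(1.15 − 0.85) = 0.2200/0.3000 = 0.7333
Terminal stock prices: S_uu = 125.6, S_ud = 92.86, S_dd = 68.64
Terminal payoffs (K − S): max(-45.64, 0) = 0, max(-12.86, 0) = 0, max(11.36, 0) = 11.36
Node u (S = 109.2): continuation = 1/1.07·[0.7333·0.0000 + 0.2667·0.0000] = 0.0000; exercise value = 0.0000 ≤ continuation, so V_u = 0.0000
Node d (S = 80.75): continuation = 1/1.07·[0.7333·0.0000 + 0.2667·11.3625] = 2.8318; exercise value = 0.0000 ≤ continuation, so V_d = 2.8318
Node 0 (S = 95): continuation = 1/1.07·[0.7333·0.0000 + 0.2667·2.8318] = 0.7057; exercise value = 0.0000 ≤ continuation, so V_0 = 0.7057

£0.71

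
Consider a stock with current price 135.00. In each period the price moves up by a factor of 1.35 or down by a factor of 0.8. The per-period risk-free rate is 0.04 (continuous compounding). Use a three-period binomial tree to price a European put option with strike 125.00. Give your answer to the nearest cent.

11.88

Risk-neutral probability p = (e^0.04 − 0.8)/(1.35 − 0.8) = 0.2408/0.5500 = 0.4378
Terminal stock prices: S_uuu = 332.2, S_uud = 196.8, S_udd = 116.6, S_ddd = 69.12
Terminal payoffs (K − S): max(-207.2, 0) = 0, max(-71.83, 0) = 0, max(8.36, 0) = 8.36, max(55.88, 0) = 55.88
Node uu (S = 246): V_uu = e^(−0.04)·[0.4378·0.0000 + 0.5622·0.0000] = 0.0000
Node ud (S = 145.8): V_ud = e^(−0.04)·[0.4378·0.0000 + 0.5622·8.3600] = 4.5154
Node dd (S = 86.4): V_dd = e^(−0.04)·[0.4378·8.3600 + 0.5622·55.8800] = 33.6987
Node u (S = 182.2): V_u = e^(−0.04)·[0.4378·0.0000 + 0.5622·4.5154] = 2.4389
Node d (S = 108): V_d = e^(−0.04)·[0.4378·4.5154 + 0.5622·33.6987] = 20.1008
Node 0 (S = 135): V_0 = e^(−0.04)·[0.4378·2.4389 + 0.5622·20.1008] = 11.8828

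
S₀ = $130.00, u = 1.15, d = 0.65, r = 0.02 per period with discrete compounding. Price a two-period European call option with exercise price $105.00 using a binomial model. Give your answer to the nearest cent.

$35.23

Risk-neutral probability p = (1 + 0.02 − 0.65)/(1.15 − 0.65) = 0.3700/0.5000 = 0.7400
Terminal stock prices: S_uu = 171.9, S_ud = 97.17, S_dd = 54.93
Terminal payoffs (S − K): max(66.92, 0) = 66.92, max(-7.825, 0) = 0, max(-50.07, 0) = 0
Node u (S = 149.5): V_u = 1/1.02·[0.7400·66.9250 + 0.2600·0.0000] = 48.5534
Node d (S = 84.5): V_d = 1/1.02·[0.7400·0.0000 + 0.2600·0.0000] = 0.0000
Node 0 (S = 130): V_0 = 1/1.02·[0.7400·48.5534 + 0.2600·0.0000] = 35.2250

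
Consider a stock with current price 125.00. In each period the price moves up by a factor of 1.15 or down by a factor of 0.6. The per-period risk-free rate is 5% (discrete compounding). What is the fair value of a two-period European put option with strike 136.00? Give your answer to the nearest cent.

Risk-neutral probability p = (1 + 0.05 − 0.6)/(1.15 − 0.6) = 0.4500/0.5500 = 0.8182
Terminal stock prices: S_uu = 165.3, S_ud = 86.25, S_dd = 45
Terminal payoffs (K − S): max(-29.31, 0) = 0, max(49.75, 0) = 49.75, max(91, 0) = 91
Node u (S = 143.8): V_u = 1/1.05·[0.8182·0.0000 + 0.1818·49.7500] = 8.6147
Node d (S = 75): V_d = 1/1.05·[0.8182·49.7500 + 0.1818·91.0000] = 54.5238
Node 0 (S = 125): V_0 = 1/1.05·[0.8182·8.6147 + 0.1818·54.5238] = 16.1541

16.15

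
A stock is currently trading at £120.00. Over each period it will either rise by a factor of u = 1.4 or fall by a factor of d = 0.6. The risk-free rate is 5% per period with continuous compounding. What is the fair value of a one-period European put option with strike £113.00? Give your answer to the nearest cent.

£17.00

Risk-neutral probability p = (e^0.05 − 0.6)/(1.4 − 0.6) = 0.4513/0.8000 = 0.5641
Terminal stock prices: S_u = 168, S_d = 72
Terminal payoffs (K − S): max(-55, 0) = 0, max(41, 0) = 41
Node 0 (S = 120): V_0 = e^(−0.05)·[0.5641·0.0000 + 0.4359·41.0000] = 17.0007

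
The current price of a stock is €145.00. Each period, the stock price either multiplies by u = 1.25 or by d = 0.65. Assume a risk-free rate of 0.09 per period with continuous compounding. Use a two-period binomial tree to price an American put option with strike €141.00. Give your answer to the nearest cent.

Risk-neutral probability p = (e^0.09 − 0.65)/(1.25 − 0.65) = 0.4442/0.6000 = 0.7403
Terminal stock prices: S_uu = 226.6, S_ud = 117.8, S_dd = 61.26
Terminal payoffs (K − S): max(-85.56, 0) = 0, max(23.19, 0) = 23.19, max(79.74, 0) = 79.74
Node u (S = 181.2): continuation = e^(−0.09)·[0.7403·0.0000 + 0.2597·23.1875] = 5.5037; exercise value = 0.0000 ≤ continuation, so V_u = 5.5037
Node d (S = 94.25): continuation = e^(−0.09)·[0.7403·23.1875 + 0.2597·79.7375] = 34.6143; exercise value = 46.7500 > continuation, so V_d = 46.7500 (exercise)
Node 0 (S = 145): continuation = e^(−0.09)·[0.7403·5.5037 + 0.2597·46.7500] = 14.8201; exercise value = 0.0000 ≤ continuation, so V_0 = 14.8201

€14.82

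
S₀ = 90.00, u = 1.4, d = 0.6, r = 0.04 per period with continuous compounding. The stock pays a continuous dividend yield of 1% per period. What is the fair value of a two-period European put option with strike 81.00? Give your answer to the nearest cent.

12.05

Per-period risk-free factor R = e^0.04 = 1.0408; dividend-adjusted growth = e^(0.04−0.01) = 1.0305.
Risk-neutral probability p = (1.0305 − 0.6)/(1.4 − 0.6) = 0.4305/0.8000 = 0.5381
Terminal stock prices: S_uu = 176.4, S_ud = 75.6, S_dd = 32.4
Terminal payoffs (K − S): max(-95.4, 0) = 0, max(5.4, 0) = 5.4, max(48.6, 0) = 48.6
Node u (S = 126): V_u = e^(−0.04)·[0.5381·0.0000 + 0.4619·5.4000] = 2.3966
Node d (S = 54): V_d = e^(−0.04)·[0.5381·5.4000 + 0.4619·48.6000] = 24.3613
Node 0 (S = 90): V_0 = e^(−0.04)·[0.5381·2.3966 + 0.4619·24.3613] = 12.0510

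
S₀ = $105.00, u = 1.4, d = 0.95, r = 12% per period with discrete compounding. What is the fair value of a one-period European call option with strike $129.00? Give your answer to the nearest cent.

Risk-neutral probability p = (1 + 0.12 − 0.95)/(1.4 − 0.95) = 0.1700/0.4500 = 0.3778
Terminal stock prices: S_u = 147, S_d = 99.75
Terminal payoffs (S − K): max(18, 0) = 18, max(-29.25, 0) = 0
Node 0 (S = 105): V_0 = 1/1.12·[0.3778·18.0000 + 0.6222·0.0000] = 6.0714

$6.07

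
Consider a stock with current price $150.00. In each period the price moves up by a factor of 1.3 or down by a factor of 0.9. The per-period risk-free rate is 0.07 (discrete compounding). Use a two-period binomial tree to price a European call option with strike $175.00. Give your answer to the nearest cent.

$12.60

Risk-neutral probability p = (1 + 0.07 − 0.9)/(1.3 − 0.9) = 0.1700/0.4000 = 0.4250
Terminal stock prices: S_uu = 253.5, S_ud = 175.5, S_dd = 121.5
Terminal payoffs (S − K): max(78.5, 0) = 78.5, max(0.5, 0) = 0.5, max(-53.5, 0) = 0
Node u (S = 195): V_u = 1/1.07·[0.4250·78.5000 + 0.5750·0.5000] = 31.4486
Node d (S = 135): V_d = 1/1.07·[0.4250·0.5000 + 0.5750·0.0000] = 0.1986
Node 0 (S = 150): V_0 = 1/1.07·[0.4250·31.4486 + 0.5750·0.1986] = 12.5980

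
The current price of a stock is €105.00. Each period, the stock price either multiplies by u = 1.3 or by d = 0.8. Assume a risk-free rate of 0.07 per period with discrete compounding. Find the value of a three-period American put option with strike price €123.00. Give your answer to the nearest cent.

€20.09

Risk-neutral probability p = (1 + 0.07 − 0.8)/(1.3 − 0.8) = 0.2700/0.5000 = 0.5400
Terminal stock prices: S_uuu = 230.7, S_uud = 142, S_udd = 87.36, S_ddd = 53.76
Terminal payoffs (K − S): max(-107.7, 0) = 0, max(-18.96, 0) = 0, max(35.64, 0) = 35.64, max(69.24, 0) = 69.24
Node uu (S = 177.5): continuation = 1/1.07·[0.5400·0.0000 + 0.4600·0.0000] = 0.0000; exercise value = 0.0000 ≤ continuation, so V_uu = 0.0000
Node ud (S = 109.2): continuation = 1/1.07·[0.5400·0.0000 + 0.4600·35.6400] = 15.3219; exercise value = 13.8000 ≤ continuation, so V_ud = 15.3219
Node dd (S = 67.2): continuation = 1/1.07·[0.5400·35.6400 + 0.4600·69.2400] = 47.7533; exercise value = 55.8000 > continuation, so V_dd = 55.8000 (exercise)
Node u (S = 136.5): continuation = 1/1.07·[0.5400·0.0000 + 0.4600·15.3219] = 6.5870; exercise value = 0.0000 ≤ continuation, so V_u = 6.5870
Node d (S = 84): continuation = 1/1.07·[0.5400·15.3219 + 0.4600·55.8000] = 31.7213; exercise value = 39.0000 > continuation, so V_d = 39.0000 (exercise)
Node 0 (S = 105): continuation = 1/1.07·[0.5400·6.5870 + 0.4600·39.0000] = 20.0906; exercise value = 18.0000 ≤ continuation, so V_0 = 20.0906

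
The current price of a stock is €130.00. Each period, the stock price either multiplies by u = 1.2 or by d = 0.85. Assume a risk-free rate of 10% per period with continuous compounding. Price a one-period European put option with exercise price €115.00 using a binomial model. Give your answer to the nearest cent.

€1.10

Risk-neutral probability p = (e^0.1 − 0.85)/(1.2 − 0.85) = 0.2552/0.3500 = 0.7291
Terminal stock prices: S_u = 156, S_d = 110.5
Terminal payoffs (K − S): max(-41, 0) = 0, max(4.5, 0) = 4.5
Node 0 (S = 130): V_0 = e^(−0.1)·[0.7291·0.0000 + 0.2709·4.5000] = 1.1032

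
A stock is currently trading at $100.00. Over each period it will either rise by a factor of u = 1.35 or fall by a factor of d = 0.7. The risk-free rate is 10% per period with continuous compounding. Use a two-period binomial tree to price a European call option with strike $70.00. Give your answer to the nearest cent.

Risk-neutral probability p = (e^0.1 − 0.7)/(1.35 − 0.7) = 0.4052/0.6500 = 0.6233
Terminal stock prices: S_uu = 182.3, S_ud = 94.5, S_dd = 49
Terminal payoffs (S − K): max(112.3, 0) = 112.3, max(24.5, 0) = 24.5, max(-21, 0) = 0
Node u (S = 135): V_u = e^(−0.1)·[0.6233·112.2500 + 0.3767·24.5000] = 71.6614
Node d (S = 70): V_d = e^(−0.1)·[0.6233·24.5000 + 0.3767·0.0000] = 13.8185
Node 0 (S = 100): V_0 = e^(−0.1)·[0.6233·71.6614 + 0.3767·13.8185] = 45.1281

$45.13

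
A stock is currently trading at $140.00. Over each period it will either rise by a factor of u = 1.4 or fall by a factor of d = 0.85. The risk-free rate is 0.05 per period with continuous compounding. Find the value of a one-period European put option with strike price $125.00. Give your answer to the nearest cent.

$3.62

Risk-neutral probability p = (e^0.05 − 0.85)/(1.4 − 0.85) = 0.2013/0.5500 = 0.3659
Terminal stock prices: S_u = 196, S_d = 119
Terminal payoffs (K − S): max(-71, 0) = 0, max(6, 0) = 6
Node 0 (S = 140): V_0 = e^(−0.05)·[0.3659·0.0000 + 0.6341·6.0000] = 3.6188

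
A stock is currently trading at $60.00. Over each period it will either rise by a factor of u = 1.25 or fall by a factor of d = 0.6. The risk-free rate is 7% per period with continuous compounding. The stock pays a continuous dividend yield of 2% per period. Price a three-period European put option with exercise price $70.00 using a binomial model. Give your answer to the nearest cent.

$13.03

Per-period risk-free factor R = e^0.07 = 1.0725; dividend-adjusted growth = e^(0.07−0.02) = 1.0513.
Risk-neutral probability p = (1.0513 − 0.6)/(1.25 − 0.6) = 0.4513/0.6500 = 0.6943
Terminal stock prices: S_uuu = 117.2, S_uud = 56.25, S_udd = 27, S_ddd = 12.96
Terminal payoffs (K − S): max(-47.19, 0) = 0, max(13.75, 0) = 13.75, max(43, 0) = 43, max(57.04, 0) = 57.04
Node uu (S = 93.75): V_uu = e^(−0.07)·[0.6943·0.0000 + 0.3057·13.7500] = 3.9197
Node ud (S = 45): V_ud = e^(−0.07)·[0.6943·13.7500 + 0.3057·43.0000] = 21.1586
Node dd (S = 21.6): V_dd = e^(−0.07)·[0.6943·43.0000 + 0.3057·57.0400] = 44.0953
Node u (S = 75): V_u = e^(−0.07)·[0.6943·3.9197 + 0.3057·21.1586] = 8.5689
Node d (S = 36): V_d = e^(−0.07)·[0.6943·21.1586 + 0.3057·44.0953] = 26.2667
Node 0 (S = 60): V_0 = e^(−0.07)·[0.6943·8.5689 + 0.3057·26.2667] = 13.0347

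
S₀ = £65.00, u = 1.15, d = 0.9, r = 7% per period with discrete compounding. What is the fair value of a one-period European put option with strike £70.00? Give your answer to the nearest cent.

£3.44

Risk-neutral probability p = (1 + 0.07 − 0.9)/(1.15 − 0.9) = 0.1700/0.2500 = 0.6800
Terminal stock prices: S_u = 74.75, S_d = 58.5
Terminal payoffs (K − S): max(-4.75, 0) = 0, max(11.5, 0) = 11.5
Node 0 (S = 65): V_0 = 1/1.07·[0.6800·0.0000 + 0.3200·11.5000] = 3.4393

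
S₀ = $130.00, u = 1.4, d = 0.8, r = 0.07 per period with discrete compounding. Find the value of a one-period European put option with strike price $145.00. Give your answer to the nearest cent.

$21.07

Risk-neutral probability p = (1 + 0.07 − 0.8)/(1.4 − 0.8) = 0.2700/0.6000 = 0.4500
Terminal stock prices: S_u = 182, S_d = 104
Terminal payoffs (K − S): max(-37, 0) = 0, max(41, 0) = 41
Node 0 (S = 130): V_0 = 1/1.07·[0.4500·0.0000 + 0.5500·41.0000] = 21.0748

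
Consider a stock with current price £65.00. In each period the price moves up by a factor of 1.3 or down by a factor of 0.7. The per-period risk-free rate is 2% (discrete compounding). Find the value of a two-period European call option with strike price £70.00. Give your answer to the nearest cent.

£10.89

Risk-neutral probability p = (1 + 0.02 − 0.7)/(1.3 − 0.7) = 0.3200/0.6000 = 0.5333
Terminal stock prices: S_uu = 109.9, S_ud = 59.15, S_dd = 31.85
Terminal payoffs (S − K): max(39.85, 0) = 39.85, max(-10.85, 0) = 0, max(-38.15, 0) = 0
Node u (S = 84.5): V_u = 1/1.02·[0.5333·39.8500 + 0.4667·0.0000] = 20.8366
Node d (S = 45.5): V_d = 1/1.02·[0.5333·0.0000 + 0.4667·0.0000] = 0.0000
Node 0 (S = 65): V_0 = 1/1.02·[0.5333·20.8366 + 0.4667·0.0000] = 10.8950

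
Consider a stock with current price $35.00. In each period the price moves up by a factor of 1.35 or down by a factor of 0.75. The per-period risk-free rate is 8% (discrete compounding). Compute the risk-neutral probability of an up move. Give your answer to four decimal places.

p = 0.5500

Risk-neutral probability p = (1 + 0.08 − 0.75)/(1.35 − 0.75) = 0.3300/0.6000 = 0.5500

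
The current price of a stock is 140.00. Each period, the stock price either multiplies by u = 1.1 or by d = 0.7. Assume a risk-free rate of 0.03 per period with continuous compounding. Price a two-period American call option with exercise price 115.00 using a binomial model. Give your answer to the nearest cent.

Risk-neutral probability p = (e^0.03 − 0.7)/(1.1 − 0.7) = 0.3305/0.4000 = 0.8261
Terminal stock prices: S_uu = 169.4, S_ud = 107.8, S_dd = 68.6
Terminal payoffs (S − K): max(54.4, 0) = 54.4, max(-7.2, 0) = 0, max(-46.4, 0) = 0
Node u (S = 154): continuation = e^(−0.03)·[0.8261·54.4000 + 0.1739·0.0000] = 43.6136; exercise value = 39.0000 ≤ continuation, so V_u = 43.6136
Node d (S = 98): continuation = e^(−0.03)·[0.8261·0.0000 + 0.1739·0.0000] = 0.0000; exercise value = 0.0000 ≤ continuation, so V_d = 0.0000
Node 0 (S = 140): continuation = e^(−0.03)·[0.8261·43.6136 + 0.1739·0.0000] = 34.9659; exercise value = 25.0000 ≤ continuation, so V_0 = 34.9659

34.97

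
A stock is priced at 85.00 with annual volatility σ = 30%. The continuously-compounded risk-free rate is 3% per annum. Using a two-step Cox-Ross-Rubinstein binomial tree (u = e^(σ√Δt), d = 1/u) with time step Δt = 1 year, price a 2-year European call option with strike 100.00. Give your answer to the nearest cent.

11.69

CRR parameters: u = e^(σ√Δt) = e^(0.3·√1) = 1.3499, d = 1/u = 0.7408
Per-period rate: rΔt = 0.03·1 = 0.03, so R = e^0.03 = 1.0305
Risk-neutral probability p = (e^0.03 − 0.7408)/(1.3499 − 0.7408) = 0.2896/0.6090 = 0.4756
Terminal stock prices: S_uu = 154.9, S_ud = 85, S_dd = 46.65
Terminal payoffs (S − K): max(54.88, 0) = 54.88, max(-15, 0) = 0, max(-53.35, 0) = 0
Node u (S = 114.7): V_u = e^(−0.03)·[0.4756·54.8801 + 0.5244·0.0000] = 25.3275
Node d (S = 62.97): V_d = e^(−0.03)·[0.4756·0.0000 + 0.5244·0.0000] = 0.0000
Node 0 (S = 85): V_0 = e^(−0.03)·[0.4756·25.3275 + 0.5244·0.0000] = 11.6888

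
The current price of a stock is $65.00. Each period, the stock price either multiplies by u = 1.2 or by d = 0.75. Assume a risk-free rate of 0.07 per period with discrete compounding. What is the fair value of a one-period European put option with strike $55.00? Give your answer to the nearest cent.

Risk-neutral probability p = (1 + 0.07 − 0.75)/(1.2 − 0.75) = 0.3200/0.4500 = 0.7111
Terminal stock prices: S_u = 78, S_d = 48.75
Terminal payoffs (K − S): max(-23, 0) = 0, max(6.25, 0) = 6.25
Node 0 (S = 65): V_0 = 1/1.07·[0.7111·0.0000 + 0.2889·6.2500] = 1.6874

$1.69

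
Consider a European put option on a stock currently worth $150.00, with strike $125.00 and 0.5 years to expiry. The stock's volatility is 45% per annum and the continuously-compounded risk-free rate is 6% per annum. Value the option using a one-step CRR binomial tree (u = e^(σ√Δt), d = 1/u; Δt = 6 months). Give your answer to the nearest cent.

CRR parameters: u = e^(σ√Δt) = e^(0.45·√0.5) = 1.3746, d = 1/u = 0.7275
Per-period rate: rΔt = 0.06·0.5 = 0.03, so R = e^0.03 = 1.0305
Risk-neutral probability p = (e^0.03 − 0.7275)/(1.3746 − 0.7275) = 0.3030/0.6472 = 0.4682
Terminal stock prices: S_u = 206.2, S_d = 109.1
Terminal payoffs (K − S): max(-81.2, 0) = 0, max(15.88, 0) = 15.88
Node 0 (S = 150): V_0 = e^(−0.03)·[0.4682·0.0000 + 0.5318·15.8812] = 8.1965

$8.20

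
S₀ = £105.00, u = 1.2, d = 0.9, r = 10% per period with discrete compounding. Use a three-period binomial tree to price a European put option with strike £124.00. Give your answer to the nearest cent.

£4.98

Risk-neutral probability p = (1 + 0.1 − 0.9)/(1.2 − 0.9) = 0.2000/0.3000 = 0.6667
Terminal stock prices: S_uuu = 181.4, S_uud = 136.1, S_udd = 102.1, S_ddd = 76.55
Terminal payoffs (K − S): max(-57.44, 0) = 0, max(-12.08, 0) = 0, max(21.94, 0) = 21.94, max(47.45, 0) = 47.45
Node uu (S = 151.2): V_uu = 1/1.1·[0.6667·0.0000 + 0.3333·0.0000] = 0.0000
Node ud (S = 113.4): V_ud = 1/1.1·[0.6667·0.0000 + 0.3333·21.9400] = 6.6485
Node dd (S = 85.05): V_dd = 1/1.1·[0.6667·21.9400 + 0.3333·47.4550] = 27.6773
Node u (S = 126): V_u = 1/1.1·[0.6667·0.0000 + 0.3333·6.6485] = 2.0147
Node d (S = 94.5): V_d = 1/1.1·[0.6667·6.6485 + 0.3333·27.6773] = 12.4164
Node 0 (S = 105): V_0 = 1/1.1·[0.6667·2.0147 + 0.3333·12.4164] = 4.9836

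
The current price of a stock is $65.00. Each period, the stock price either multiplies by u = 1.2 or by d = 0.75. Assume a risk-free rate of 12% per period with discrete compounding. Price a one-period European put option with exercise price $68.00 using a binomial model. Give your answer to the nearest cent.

$3.06

Risk-neutral probability p = (1 + 0.12 − 0.75)/(1.2 − 0.75) = 0.3700/0.4500 = 0.8222
Terminal stock prices: S_u = 78, S_d = 48.75
Terminal payoffs (K − S): max(-10, 0) = 0, max(19.25, 0) = 19.25
Node 0 (S = 65): V_0 = 1/1.12·[0.8222·0.0000 + 0.1778·19.2500] = 3.0556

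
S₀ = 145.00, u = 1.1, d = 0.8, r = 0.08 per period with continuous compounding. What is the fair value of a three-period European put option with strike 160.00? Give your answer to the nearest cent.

Risk-neutral probability p = (e^0.08 − 0.8)/(1.1 − 0.8) = 0.2833/0.3000 = 0.9443
Terminal stock prices: S_uuu = 193, S_uud = 140.4, S_udd = 102.1, S_ddd = 74.24
Terminal payoffs (K − S): max(-33, 0) = 0, max(19.64, 0) = 19.64, max(57.92, 0) = 57.92, max(85.76, 0) = 85.76
Node uu (S = 175.5): V_uu = e^(−0.08)·[0.9443·0.0000 + 0.0557·19.6400] = 1.0100
Node ud (S = 127.6): V_ud = e^(−0.08)·[0.9443·19.6400 + 0.0557·57.9200] = 20.0986
Node dd (S = 92.8): V_dd = e^(−0.08)·[0.9443·57.9200 + 0.0557·85.7600] = 54.8986
Node u (S = 159.5): V_u = e^(−0.08)·[0.9443·1.0100 + 0.0557·20.0986] = 1.9140
Node d (S = 116): V_d = e^(−0.08)·[0.9443·20.0986 + 0.0557·54.8986] = 20.3430
Node 0 (S = 145): V_0 = e^(−0.08)·[0.9443·1.9140 + 0.0557·20.3430] = 2.7146

2.71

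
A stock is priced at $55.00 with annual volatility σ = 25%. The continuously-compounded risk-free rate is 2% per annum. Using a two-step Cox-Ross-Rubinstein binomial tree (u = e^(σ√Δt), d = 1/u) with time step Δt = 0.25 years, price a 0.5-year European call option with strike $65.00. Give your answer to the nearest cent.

CRR parameters: u = e^(σ√Δt) = e^(0.25·√0.25) = 1.1331, d = 1/u = 0.8825
Per-period rate: rΔt = 0.02·0.25 = 0.005, so R = e^0.005 = 1.0050
Risk-neutral probability p = (e^0.005 − 0.8825)/(1.1331 − 0.8825) = 0.1225/0.2507 = 0.4888
Terminal stock prices: S_uu = 70.62, S_ud = 55, S_dd = 42.83
Terminal payoffs (S − K): max(5.621, 0) = 5.621, max(-10, 0) = 0, max(-22.17, 0) = 0
Node u (S = 62.32): V_u = e^(−0.005)·[0.4888·5.6214 + 0.5112·0.0000] = 2.7340
Node d (S = 48.54): V_d = e^(−0.005)·[0.4888·0.0000 + 0.5112·0.0000] = 0.0000
Node 0 (S = 55): V_0 = e^(−0.005)·[0.4888·2.7340 + 0.5112·0.0000] = 1.3297

$1.33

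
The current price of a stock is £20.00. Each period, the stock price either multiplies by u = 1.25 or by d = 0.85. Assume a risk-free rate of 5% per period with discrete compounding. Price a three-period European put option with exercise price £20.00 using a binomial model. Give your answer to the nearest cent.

£1.46

Risk-neutral probability p = (1 + 0.05 − 0.85)/(1.25 − 0.85) = 0.2000/0.4000 = 0.5000
Terminal stock prices: S_uuu = 39.06, S_uud = 26.56, S_udd = 18.06, S_ddd = 12.28
Terminal payoffs (K − S): max(-19.06, 0) = 0, max(-6.562, 0) = 0, max(1.938, 0) = 1.938, max(7.718, 0) = 7.718
Node uu (S = 31.25): V_uu = 1/1.05·[0.5000·0.0000 + 0.5000·0.0000] = 0.0000
Node ud (S = 21.25): V_ud = 1/1.05·[0.5000·0.0000 + 0.5000·1.9375] = 0.9226
Node dd (S = 14.45): V_dd = 1/1.05·[0.5000·1.9375 + 0.5000·7.7175] = 4.5976
Node u (S = 25): V_u = 1/1.05·[0.5000·0.0000 + 0.5000·0.9226] = 0.4393
Node d (S = 17): V_d = 1/1.05·[0.5000·0.9226 + 0.5000·4.5976] = 2.6287
Node 0 (S = 20): V_0 = 1/1.05·[0.5000·0.4393 + 0.5000·2.6287] = 1.4610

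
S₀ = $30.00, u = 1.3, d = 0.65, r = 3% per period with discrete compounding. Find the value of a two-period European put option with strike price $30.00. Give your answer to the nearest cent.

Risk-neutral probability p = (1 + 0.03 − 0.65)/(1.3 − 0.65) = 0.3800/0.6500 = 0.5846
Terminal stock prices: S_uu = 50.7, S_ud = 25.35, S_dd = 12.68
Terminal payoffs (K − S): max(-20.7, 0) = 0, max(4.65, 0) = 4.65, max(17.32, 0) = 17.32
Node u (S = 39): V_u = 1/1.03·[0.5846·0.0000 + 0.4154·4.6500] = 1.8753
Node d (S = 19.5): V_d = 1/1.03·[0.5846·4.6500 + 0.4154·17.3250] = 9.6262
Node 0 (S = 30): V_0 = 1/1.03·[0.5846·1.8753 + 0.4154·9.6262] = 4.9465

$4.95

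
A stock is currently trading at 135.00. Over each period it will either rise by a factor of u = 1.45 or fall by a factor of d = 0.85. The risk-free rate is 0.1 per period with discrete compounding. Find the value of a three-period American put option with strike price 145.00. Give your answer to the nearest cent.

16.42

Risk-neutral probability p = (1 + 0.1 − 0.85)/(1.45 − 0.85) = 0.2500/0.6000 = 0.4167
Terminal stock prices: S_uuu = 411.6, S_uud = 241.3, S_udd = 141.4, S_ddd = 82.91
Terminal payoffs (K − S): max(-266.6, 0) = 0, max(-96.26, 0) = 0, max(3.571, 0) = 3.571, max(62.09, 0) = 62.09
Node uu (S = 283.8): continuation = 1/1.1·[0.4167·0.0000 + 0.5833·0.0000] = 0.0000; exercise value = 0.0000 ≤ continuation, so V_uu = 0.0000
Node ud (S = 166.4): continuation = 1/1.1·[0.4167·0.0000 + 0.5833·3.5706] = 1.8935; exercise value = 0.0000 ≤ continuation, so V_ud = 1.8935
Node dd (S = 97.54): continuation = 1/1.1·[0.4167·3.5706 + 0.5833·62.0931] = 34.2807; exercise value = 47.4625 > continuation, so V_dd = 47.4625 (exercise)
Node u (S = 195.8): continuation = 1/1.1·[0.4167·0.0000 + 0.5833·1.8935] = 1.0041; exercise value = 0.0000 ≤ continuation, so V_u = 1.0041
Node d (S = 114.8): continuation = 1/1.1·[0.4167·1.8935 + 0.5833·47.4625] = 25.8867; exercise value = 30.2500 > continuation, so V_d = 30.2500 (exercise)
Node 0 (S = 135): continuation = 1/1.1·[0.4167·1.0041 + 0.5833·30.2500] = 16.4220; exercise value = 10.0000 ≤ continuation, so V_0 = 16.4220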